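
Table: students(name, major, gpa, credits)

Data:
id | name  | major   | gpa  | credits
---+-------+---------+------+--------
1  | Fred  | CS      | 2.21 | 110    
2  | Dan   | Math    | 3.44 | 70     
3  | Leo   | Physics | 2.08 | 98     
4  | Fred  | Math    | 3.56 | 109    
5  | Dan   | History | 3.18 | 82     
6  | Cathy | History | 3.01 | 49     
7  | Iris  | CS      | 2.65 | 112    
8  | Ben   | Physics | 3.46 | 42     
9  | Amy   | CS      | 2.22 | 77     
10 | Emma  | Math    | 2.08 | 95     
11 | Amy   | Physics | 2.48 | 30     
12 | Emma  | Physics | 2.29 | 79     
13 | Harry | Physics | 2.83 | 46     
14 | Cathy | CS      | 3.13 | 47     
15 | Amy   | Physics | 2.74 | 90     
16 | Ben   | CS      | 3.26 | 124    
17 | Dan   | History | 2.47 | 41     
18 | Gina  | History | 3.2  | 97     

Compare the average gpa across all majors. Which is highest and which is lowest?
SELECT major, AVG(gpa)
FROM students
GROUP BY major
ORDER BY AVG(gpa)

All groups:
  Physics: 2.65
  CS: 2.69
  History: 2.97
  Math: 3.03

Highest: Math (3.03)
Lowest: Physics (2.65)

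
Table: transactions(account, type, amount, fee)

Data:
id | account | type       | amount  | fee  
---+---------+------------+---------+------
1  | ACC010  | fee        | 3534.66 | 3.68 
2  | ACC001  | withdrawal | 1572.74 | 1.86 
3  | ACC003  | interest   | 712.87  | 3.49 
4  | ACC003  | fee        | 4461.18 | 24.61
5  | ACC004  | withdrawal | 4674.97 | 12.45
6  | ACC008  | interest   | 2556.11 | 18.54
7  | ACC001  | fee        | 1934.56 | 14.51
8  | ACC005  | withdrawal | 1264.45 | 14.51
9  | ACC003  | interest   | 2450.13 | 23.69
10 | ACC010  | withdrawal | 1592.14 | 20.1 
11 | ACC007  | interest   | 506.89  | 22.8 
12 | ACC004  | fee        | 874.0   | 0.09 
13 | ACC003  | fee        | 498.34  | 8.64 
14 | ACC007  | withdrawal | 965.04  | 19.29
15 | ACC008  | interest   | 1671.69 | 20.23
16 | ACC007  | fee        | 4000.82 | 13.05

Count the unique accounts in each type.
SELECT type, COUNT(DISTINCT account)
FROM transactions
GROUP BY type

Result:
  fee: 5 distinct
  interest: 3 distinct
  withdrawal: 5 distinct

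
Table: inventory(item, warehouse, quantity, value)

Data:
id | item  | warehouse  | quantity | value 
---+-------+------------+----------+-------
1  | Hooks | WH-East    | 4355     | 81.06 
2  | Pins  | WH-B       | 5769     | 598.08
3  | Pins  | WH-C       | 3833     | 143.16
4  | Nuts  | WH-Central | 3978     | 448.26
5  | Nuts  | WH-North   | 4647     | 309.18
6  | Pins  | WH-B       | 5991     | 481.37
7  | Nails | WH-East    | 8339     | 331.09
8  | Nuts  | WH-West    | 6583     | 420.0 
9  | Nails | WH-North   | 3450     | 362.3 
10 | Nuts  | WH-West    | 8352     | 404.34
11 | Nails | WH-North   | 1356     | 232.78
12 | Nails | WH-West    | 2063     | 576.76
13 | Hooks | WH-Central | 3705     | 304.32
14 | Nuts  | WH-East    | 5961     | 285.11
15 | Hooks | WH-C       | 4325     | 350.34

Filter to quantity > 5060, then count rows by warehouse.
SELECT warehouse, COUNT(*)
FROM inventory
WHERE quantity > 5060
GROUP BY warehouse

Note: WHERE filters rows before grouping.

Result:
  WH-B: 2
  WH-East: 2
  WH-West: 2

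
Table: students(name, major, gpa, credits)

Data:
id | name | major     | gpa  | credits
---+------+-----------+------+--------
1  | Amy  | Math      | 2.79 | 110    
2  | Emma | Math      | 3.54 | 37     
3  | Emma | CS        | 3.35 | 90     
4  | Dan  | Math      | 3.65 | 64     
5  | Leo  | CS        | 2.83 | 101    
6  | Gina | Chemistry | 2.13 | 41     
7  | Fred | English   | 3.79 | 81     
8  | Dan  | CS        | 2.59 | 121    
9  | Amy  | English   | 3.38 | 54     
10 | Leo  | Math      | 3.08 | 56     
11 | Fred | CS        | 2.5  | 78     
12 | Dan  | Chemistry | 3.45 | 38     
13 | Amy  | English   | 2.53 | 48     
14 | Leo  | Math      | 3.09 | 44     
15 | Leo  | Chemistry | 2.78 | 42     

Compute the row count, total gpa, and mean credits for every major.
SELECT major,
       COUNT(*) as cnt,
       SUM(gpa) as total_gpa,
       AVG(credits) as avg_credits
FROM students
GROUP BY major

Result:
  CS: 4 records, 11.27 total gpa, 97.50 avg credits
  Chemistry: 3 records, 8.36 total gpa, 40.33 avg credits
  English: 3 records, 9.70 total gpa, 61.00 avg credits
  Math: 5 records, 16.15 total gpa, 62.20 avg credits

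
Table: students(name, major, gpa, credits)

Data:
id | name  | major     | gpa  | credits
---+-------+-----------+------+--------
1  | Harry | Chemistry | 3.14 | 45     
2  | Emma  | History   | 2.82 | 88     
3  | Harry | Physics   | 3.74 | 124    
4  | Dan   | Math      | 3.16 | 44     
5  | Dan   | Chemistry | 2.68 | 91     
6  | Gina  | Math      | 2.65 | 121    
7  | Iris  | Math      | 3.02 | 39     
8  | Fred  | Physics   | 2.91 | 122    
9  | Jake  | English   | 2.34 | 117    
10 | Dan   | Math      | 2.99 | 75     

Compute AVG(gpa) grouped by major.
SELECT major, AVG(gpa) as result
FROM students
GROUP BY major

Result:
  Chemistry: 2.91
  English: 2.34
  History: 2.82
  Math: 2.96
  Physics: 3.33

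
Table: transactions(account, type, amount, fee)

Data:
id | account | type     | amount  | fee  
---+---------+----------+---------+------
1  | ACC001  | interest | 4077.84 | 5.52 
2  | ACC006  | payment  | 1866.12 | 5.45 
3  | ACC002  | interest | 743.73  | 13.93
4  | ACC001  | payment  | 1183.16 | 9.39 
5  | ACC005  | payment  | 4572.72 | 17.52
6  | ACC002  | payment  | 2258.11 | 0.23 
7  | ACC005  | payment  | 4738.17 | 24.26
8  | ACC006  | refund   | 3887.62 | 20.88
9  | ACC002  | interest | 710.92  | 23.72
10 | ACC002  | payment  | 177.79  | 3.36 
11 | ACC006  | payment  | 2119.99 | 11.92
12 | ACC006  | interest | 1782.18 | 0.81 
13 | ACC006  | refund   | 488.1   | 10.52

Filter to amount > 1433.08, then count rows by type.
SELECT type, COUNT(*)
FROM transactions
WHERE amount > 1433.08
GROUP BY type

Note: WHERE filters rows before grouping.

Result:
  interest: 2
  payment: 5
  refund: 1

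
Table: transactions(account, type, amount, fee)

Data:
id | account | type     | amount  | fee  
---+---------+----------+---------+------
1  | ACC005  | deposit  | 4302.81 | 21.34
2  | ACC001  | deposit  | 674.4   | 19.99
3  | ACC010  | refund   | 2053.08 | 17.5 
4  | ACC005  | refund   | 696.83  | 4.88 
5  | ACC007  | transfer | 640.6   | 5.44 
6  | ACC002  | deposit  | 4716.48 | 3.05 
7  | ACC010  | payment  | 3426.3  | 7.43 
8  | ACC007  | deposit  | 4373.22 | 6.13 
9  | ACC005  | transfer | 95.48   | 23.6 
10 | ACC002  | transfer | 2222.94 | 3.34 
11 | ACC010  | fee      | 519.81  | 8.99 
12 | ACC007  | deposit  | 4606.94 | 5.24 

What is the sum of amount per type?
SELECT type, SUM(amount) as result
FROM transactions
GROUP BY type

Result:
  deposit: 18673.85
  fee: 519.81
  payment: 3426.30
  refund: 2749.91
  transfer: 2959.02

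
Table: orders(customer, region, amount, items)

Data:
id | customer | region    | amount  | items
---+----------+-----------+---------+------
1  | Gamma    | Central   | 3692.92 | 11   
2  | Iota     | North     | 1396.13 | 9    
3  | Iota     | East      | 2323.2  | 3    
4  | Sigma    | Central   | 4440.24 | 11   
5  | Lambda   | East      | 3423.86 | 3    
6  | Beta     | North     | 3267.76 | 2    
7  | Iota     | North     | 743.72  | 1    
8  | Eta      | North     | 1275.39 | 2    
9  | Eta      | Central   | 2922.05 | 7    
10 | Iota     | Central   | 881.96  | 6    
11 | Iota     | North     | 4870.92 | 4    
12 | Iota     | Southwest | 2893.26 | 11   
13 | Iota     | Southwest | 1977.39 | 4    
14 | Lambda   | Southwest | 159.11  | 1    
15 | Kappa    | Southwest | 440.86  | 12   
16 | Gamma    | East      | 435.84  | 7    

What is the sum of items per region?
SELECT region, SUM(items) as result
FROM orders
GROUP BY region

Result:
  Central: 35
  East: 13
  North: 18
  Southwest: 28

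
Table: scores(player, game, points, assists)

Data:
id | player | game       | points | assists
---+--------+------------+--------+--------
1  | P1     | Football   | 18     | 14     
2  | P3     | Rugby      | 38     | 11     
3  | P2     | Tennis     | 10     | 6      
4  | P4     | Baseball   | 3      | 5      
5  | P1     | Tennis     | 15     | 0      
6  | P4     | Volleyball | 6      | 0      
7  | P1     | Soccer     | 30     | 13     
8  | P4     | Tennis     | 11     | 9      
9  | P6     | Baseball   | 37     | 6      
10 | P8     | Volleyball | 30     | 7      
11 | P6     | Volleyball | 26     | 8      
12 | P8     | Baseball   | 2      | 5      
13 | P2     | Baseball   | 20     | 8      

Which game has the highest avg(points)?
SELECT game, AVG(points) as val
FROM scores
GROUP BY game
ORDER BY val DESC
LIMIT 1

Result: Rugby with avg(points) = 38.00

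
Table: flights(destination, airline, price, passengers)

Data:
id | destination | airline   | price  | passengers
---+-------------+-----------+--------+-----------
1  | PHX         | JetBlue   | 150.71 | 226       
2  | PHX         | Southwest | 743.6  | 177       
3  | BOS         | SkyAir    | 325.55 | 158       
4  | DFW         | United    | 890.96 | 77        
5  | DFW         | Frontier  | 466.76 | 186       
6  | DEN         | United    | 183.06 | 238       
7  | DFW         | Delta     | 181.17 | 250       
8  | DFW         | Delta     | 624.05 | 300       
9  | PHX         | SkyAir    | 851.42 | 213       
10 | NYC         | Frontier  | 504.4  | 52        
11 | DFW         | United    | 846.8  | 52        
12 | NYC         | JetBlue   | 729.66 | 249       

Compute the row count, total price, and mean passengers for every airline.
SELECT airline,
       COUNT(*) as cnt,
       SUM(price) as total_price,
       AVG(passengers) as avg_passengers
FROM flights
GROUP BY airline

Result:
  Delta: 2 records, 805.22 total price, 275.00 avg passengers
  Frontier: 2 records, 971.16 total price, 119.00 avg passengers
  JetBlue: 2 records, 880.37 total price, 237.50 avg passengers
  SkyAir: 2 records, 1176.97 total price, 185.50 avg passengers
  Southwest: 1 records, 743.60 total price, 177.00 avg passengers
  United: 3 records, 1920.82 total price, 122.33 avg passengers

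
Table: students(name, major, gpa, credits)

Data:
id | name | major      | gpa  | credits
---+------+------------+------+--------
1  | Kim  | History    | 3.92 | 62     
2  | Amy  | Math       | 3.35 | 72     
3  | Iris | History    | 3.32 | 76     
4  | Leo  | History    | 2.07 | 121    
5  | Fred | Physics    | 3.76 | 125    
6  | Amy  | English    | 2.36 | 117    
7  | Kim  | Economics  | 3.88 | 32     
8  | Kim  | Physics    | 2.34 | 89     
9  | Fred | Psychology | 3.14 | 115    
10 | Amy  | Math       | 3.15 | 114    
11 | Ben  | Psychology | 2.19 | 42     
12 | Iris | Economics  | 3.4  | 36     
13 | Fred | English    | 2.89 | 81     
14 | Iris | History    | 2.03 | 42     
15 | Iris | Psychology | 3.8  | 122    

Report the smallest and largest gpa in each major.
SELECT major, MIN(gpa), MAX(gpa)
FROM students
GROUP BY major

Result:
  Economics: min=3.40, max=3.88
  English: min=2.36, max=2.89
  History: min=2.03, max=3.92
  Math: min=3.15, max=3.35
  Physics: min=2.34, max=3.76
  Psychology: min=2.19, max=3.80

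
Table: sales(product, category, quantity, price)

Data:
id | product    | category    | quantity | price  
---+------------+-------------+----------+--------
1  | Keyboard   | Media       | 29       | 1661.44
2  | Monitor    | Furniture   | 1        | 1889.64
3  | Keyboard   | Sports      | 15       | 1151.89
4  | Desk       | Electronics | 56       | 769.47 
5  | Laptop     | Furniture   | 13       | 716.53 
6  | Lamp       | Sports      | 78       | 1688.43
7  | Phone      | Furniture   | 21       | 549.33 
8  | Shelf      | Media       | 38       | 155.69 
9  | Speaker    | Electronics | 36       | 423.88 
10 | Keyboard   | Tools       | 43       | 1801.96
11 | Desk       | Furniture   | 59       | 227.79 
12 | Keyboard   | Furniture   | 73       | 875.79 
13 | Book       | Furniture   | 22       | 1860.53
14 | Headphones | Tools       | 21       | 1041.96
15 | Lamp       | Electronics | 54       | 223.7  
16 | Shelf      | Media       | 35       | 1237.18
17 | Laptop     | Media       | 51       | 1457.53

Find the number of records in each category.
SELECT category, COUNT(*) as count
FROM sales
GROUP BY category

Result:
  Electronics: 3
  Furniture: 6
  Media: 4
  Sports: 2
  Tools: 2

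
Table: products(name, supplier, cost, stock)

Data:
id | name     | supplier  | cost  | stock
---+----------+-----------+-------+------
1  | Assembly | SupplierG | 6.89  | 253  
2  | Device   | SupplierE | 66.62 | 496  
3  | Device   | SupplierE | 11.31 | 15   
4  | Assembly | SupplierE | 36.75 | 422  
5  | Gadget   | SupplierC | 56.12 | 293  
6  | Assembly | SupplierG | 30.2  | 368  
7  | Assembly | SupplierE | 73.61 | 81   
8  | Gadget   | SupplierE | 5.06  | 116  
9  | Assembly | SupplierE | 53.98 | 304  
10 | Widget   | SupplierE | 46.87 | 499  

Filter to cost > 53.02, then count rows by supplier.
SELECT supplier, COUNT(*)
FROM products
WHERE cost > 53.02
GROUP BY supplier

Note: WHERE filters rows before grouping.

Result:
  SupplierC: 1
  SupplierE: 3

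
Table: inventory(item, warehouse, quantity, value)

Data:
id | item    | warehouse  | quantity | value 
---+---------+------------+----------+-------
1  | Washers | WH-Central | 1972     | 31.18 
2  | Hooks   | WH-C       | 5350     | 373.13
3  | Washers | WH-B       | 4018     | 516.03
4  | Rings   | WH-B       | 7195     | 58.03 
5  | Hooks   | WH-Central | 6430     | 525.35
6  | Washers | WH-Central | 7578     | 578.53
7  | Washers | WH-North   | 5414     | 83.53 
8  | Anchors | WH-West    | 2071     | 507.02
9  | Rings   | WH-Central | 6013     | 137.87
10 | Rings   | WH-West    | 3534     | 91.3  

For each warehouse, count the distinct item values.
SELECT warehouse, COUNT(DISTINCT item)
FROM inventory
GROUP BY warehouse

Result:
  WH-B: 2 distinct
  WH-C: 1 distinct
  WH-Central: 3 distinct
  WH-North: 1 distinct
  WH-West: 2 distinct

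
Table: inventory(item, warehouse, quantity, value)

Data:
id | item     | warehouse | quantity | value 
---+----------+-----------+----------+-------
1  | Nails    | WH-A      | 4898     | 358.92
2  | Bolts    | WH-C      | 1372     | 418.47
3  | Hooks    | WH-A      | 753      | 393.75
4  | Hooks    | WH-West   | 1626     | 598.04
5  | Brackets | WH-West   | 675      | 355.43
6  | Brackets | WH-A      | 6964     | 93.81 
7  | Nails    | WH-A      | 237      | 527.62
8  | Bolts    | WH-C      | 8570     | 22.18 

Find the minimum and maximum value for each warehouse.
SELECT warehouse, MIN(value), MAX(value)
FROM inventory
GROUP BY warehouse

Result:
  WH-A: min=93.81, max=527.62
  WH-C: min=22.18, max=418.47
  WH-West: min=355.43, max=598.04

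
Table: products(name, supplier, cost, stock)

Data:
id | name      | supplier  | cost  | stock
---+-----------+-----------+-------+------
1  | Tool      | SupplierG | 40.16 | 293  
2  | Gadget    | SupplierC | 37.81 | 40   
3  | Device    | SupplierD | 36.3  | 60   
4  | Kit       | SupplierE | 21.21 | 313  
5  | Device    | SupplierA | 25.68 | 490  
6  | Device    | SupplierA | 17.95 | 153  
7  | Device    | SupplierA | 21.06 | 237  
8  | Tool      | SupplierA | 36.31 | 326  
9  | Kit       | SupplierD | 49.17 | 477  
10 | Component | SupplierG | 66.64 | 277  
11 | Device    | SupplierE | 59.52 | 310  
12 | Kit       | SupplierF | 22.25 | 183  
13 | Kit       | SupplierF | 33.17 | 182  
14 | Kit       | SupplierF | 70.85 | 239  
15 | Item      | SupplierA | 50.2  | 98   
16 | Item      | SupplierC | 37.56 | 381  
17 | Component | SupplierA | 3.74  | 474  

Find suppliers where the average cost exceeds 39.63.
SELECT supplier, AVG(cost)
FROM products
GROUP BY supplier
HAVING AVG(cost) > 39.63

Result:
  SupplierD: avg=42.74
  SupplierE: avg=40.37
  SupplierF: avg=42.09
  SupplierG: avg=53.40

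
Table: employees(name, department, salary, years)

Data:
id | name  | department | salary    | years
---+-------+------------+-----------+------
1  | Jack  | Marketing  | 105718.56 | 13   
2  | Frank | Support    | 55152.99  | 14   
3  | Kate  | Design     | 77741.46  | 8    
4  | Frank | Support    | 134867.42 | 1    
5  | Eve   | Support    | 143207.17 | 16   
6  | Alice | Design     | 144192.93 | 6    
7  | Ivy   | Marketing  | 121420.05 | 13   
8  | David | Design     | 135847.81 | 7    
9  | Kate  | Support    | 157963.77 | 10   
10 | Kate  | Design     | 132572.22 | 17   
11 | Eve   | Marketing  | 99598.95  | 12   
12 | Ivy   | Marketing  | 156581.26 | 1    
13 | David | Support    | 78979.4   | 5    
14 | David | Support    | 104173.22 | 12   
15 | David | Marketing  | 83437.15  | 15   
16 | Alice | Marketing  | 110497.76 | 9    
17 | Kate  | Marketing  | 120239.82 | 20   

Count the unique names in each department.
SELECT department, COUNT(DISTINCT name)
FROM employees
GROUP BY department

Result:
  Design: 3 distinct
  Marketing: 6 distinct
  Support: 4 distinct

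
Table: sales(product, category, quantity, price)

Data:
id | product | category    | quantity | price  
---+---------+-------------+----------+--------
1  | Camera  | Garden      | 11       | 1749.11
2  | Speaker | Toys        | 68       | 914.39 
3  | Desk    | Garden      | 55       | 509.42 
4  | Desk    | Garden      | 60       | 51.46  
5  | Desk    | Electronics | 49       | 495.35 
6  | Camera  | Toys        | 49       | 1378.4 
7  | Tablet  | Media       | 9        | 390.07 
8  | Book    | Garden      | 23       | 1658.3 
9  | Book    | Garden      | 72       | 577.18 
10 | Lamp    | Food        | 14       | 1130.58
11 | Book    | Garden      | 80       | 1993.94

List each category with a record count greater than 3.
SELECT category, COUNT(*) as cnt
FROM sales
GROUP BY category
HAVING COUNT(*) > 3

Result:
  Garden: 6

Note: HAVING filters groups after aggregation, WHERE filters rows before.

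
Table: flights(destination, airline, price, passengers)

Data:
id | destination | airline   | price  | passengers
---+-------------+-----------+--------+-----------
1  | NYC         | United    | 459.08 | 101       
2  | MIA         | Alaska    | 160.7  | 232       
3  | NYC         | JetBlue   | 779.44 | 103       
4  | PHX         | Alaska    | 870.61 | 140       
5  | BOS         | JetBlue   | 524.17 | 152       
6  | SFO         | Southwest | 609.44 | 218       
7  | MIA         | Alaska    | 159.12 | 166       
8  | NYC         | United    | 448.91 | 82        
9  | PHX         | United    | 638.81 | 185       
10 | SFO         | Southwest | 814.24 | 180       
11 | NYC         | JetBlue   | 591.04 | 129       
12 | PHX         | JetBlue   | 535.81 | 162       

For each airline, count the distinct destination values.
SELECT airline, COUNT(DISTINCT destination)
FROM flights
GROUP BY airline

Result:
  Alaska: 2 distinct
  JetBlue: 3 distinct
  Southwest: 1 distinct
  United: 2 distinct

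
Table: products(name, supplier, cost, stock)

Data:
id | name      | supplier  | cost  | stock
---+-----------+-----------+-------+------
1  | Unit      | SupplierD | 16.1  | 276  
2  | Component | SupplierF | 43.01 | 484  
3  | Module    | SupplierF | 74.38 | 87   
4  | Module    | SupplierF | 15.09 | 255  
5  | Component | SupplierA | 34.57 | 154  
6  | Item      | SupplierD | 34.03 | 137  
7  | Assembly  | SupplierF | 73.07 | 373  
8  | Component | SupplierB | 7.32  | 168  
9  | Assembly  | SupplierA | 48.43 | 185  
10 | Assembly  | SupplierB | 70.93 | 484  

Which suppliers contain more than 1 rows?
SELECT supplier, COUNT(*) as cnt
FROM products
GROUP BY supplier
HAVING COUNT(*) > 1

Result:
  SupplierA: 2
  SupplierB: 2
  SupplierD: 2
  SupplierF: 4

Note: HAVING filters groups after aggregation, WHERE filters rows before.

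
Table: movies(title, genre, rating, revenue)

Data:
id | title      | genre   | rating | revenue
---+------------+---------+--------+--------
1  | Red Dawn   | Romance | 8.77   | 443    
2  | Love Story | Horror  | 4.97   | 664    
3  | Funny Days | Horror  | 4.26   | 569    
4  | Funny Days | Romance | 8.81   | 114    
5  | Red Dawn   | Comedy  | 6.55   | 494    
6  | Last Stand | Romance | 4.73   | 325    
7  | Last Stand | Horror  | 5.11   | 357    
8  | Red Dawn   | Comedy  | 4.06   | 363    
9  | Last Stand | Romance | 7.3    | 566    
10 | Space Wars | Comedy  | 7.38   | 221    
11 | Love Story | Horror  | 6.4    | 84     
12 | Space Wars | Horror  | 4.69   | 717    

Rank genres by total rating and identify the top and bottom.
SELECT genre, SUM(rating)
FROM movies
GROUP BY genre
ORDER BY SUM(rating)

All groups:
  Comedy: 17.99
  Horror: 25.43
  Romance: 29.61

Highest: Romance (29.61)
Lowest: Comedy (17.99)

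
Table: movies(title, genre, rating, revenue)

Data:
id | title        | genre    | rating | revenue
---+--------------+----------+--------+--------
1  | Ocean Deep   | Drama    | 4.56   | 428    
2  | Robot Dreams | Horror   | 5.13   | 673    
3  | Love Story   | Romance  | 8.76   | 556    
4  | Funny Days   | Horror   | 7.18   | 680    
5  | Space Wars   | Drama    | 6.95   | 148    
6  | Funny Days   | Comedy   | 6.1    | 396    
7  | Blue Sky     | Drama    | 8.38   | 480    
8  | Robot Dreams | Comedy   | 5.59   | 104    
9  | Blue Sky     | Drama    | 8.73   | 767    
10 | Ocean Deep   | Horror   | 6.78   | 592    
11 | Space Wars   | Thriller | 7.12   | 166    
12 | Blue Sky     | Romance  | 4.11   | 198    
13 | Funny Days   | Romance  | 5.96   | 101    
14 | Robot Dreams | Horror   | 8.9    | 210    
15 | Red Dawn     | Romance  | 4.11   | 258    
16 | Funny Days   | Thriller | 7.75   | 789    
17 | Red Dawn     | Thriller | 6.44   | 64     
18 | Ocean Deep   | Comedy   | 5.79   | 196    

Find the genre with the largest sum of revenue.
SELECT genre, SUM(revenue) as val
FROM movies
GROUP BY genre
ORDER BY val DESC
LIMIT 1

Result: Horror with sum(revenue) = 2155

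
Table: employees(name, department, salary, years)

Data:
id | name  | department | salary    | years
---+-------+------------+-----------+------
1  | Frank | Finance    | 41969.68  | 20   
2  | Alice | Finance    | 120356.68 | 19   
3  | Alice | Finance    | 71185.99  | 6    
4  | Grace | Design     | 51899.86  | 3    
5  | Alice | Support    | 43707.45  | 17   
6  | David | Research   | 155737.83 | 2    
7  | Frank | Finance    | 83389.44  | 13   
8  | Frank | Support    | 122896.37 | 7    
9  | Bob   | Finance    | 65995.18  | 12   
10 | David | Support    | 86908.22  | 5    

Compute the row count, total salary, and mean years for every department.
SELECT department,
       COUNT(*) as cnt,
       SUM(salary) as total_salary,
       AVG(years) as avg_years
FROM employees
GROUP BY department

Result:
  Design: 1 records, 51899.86 total salary, 3.00 avg years
  Finance: 5 records, 382896.97 total salary, 14.00 avg years
  Research: 1 records, 155737.83 total salary, 2.00 avg years
  Support: 3 records, 253512.04 total salary, 9.67 avg years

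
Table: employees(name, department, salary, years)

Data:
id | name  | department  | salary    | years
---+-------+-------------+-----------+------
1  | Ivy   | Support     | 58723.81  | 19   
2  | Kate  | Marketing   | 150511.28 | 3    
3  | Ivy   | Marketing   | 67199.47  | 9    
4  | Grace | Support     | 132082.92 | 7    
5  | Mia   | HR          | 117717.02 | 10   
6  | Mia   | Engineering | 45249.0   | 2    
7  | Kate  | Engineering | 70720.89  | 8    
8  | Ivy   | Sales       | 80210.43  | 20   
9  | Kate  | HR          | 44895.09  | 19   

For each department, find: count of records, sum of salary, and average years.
SELECT department,
       COUNT(*) as cnt,
       SUM(salary) as total_salary,
       AVG(years) as avg_years
FROM employees
GROUP BY department

Result:
  Engineering: 2 records, 115969.89 total salary, 5.00 avg years
  HR: 2 records, 162612.11 total salary, 14.50 avg years
  Marketing: 2 records, 217710.75 total salary, 6.00 avg years
  Sales: 1 records, 80210.43 total salary, 20.00 avg years
  Support: 2 records, 190806.73 total salary, 13.00 avg years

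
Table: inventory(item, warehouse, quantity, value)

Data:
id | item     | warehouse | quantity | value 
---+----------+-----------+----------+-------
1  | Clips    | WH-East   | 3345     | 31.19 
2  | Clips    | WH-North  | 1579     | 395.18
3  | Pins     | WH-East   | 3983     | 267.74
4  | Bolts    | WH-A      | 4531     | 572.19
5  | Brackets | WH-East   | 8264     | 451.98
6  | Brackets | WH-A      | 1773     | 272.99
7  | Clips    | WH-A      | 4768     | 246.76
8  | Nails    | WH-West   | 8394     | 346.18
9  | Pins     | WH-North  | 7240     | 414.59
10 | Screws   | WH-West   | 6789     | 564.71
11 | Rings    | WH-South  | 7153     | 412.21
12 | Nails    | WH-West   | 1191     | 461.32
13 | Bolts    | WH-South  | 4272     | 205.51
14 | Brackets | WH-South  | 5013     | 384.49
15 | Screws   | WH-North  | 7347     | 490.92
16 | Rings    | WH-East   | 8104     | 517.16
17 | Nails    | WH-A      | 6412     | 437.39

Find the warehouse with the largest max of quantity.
SELECT warehouse, MAX(quantity) as val
FROM inventory
GROUP BY warehouse
ORDER BY val DESC
LIMIT 1

Result: WH-West with max(quantity) = 8394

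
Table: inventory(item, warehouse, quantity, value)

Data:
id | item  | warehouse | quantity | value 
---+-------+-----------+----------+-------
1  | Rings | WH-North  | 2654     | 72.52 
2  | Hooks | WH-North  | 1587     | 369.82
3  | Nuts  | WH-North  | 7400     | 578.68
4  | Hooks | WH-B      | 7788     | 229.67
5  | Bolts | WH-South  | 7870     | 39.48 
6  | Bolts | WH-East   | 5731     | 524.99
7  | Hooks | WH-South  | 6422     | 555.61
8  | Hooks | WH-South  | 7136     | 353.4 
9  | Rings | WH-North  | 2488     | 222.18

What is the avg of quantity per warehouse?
SELECT warehouse, AVG(quantity) as result
FROM inventory
GROUP BY warehouse

Result:
  WH-B: 7788.00
  WH-East: 5731.00
  WH-North: 3532.25
  WH-South: 7142.67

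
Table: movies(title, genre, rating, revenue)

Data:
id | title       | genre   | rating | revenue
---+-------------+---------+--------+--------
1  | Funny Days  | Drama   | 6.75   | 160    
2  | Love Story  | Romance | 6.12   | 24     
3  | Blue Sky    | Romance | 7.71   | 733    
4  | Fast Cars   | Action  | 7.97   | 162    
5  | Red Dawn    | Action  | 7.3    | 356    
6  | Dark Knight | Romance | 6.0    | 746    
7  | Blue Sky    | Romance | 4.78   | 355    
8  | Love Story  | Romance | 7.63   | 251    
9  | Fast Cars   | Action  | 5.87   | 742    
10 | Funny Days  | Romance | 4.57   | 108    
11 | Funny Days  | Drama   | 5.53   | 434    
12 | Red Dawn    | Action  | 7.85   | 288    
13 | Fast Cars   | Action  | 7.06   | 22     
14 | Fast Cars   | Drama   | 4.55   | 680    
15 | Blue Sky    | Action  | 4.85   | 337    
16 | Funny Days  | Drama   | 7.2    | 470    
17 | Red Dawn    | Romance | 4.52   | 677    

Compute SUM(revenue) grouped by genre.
SELECT genre, SUM(revenue) as result
FROM movies
GROUP BY genre

Result:
  Action: 1907
  Drama: 1744
  Romance: 2894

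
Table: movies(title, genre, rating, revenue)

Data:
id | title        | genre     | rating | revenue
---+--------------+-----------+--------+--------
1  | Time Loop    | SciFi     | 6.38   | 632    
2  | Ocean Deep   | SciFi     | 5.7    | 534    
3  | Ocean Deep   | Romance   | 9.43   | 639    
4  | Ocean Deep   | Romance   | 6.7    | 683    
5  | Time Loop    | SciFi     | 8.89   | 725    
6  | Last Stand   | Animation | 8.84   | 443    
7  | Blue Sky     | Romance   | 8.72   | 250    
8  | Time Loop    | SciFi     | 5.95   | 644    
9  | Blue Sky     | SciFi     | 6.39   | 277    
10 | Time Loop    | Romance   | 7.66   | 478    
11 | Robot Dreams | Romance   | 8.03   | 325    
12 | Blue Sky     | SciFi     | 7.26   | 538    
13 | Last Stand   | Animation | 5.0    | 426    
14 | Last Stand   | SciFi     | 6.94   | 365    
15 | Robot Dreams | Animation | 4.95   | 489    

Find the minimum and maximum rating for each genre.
SELECT genre, MIN(rating), MAX(rating)
FROM movies
GROUP BY genre

Result:
  Animation: min=4.95, max=8.84
  Romance: min=6.70, max=9.43
  SciFi: min=5.70, max=8.89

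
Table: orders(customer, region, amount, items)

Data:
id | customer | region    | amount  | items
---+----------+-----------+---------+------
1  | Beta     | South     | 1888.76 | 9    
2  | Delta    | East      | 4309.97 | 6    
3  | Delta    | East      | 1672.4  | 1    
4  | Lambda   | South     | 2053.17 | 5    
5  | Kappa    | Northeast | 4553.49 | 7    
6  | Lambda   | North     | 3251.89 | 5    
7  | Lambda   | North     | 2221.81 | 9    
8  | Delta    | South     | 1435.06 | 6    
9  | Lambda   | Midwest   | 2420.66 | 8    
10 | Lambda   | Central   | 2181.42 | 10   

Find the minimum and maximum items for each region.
SELECT region, MIN(items), MAX(items)
FROM orders
GROUP BY region

Result:
  Central: min=10, max=10
  East: min=1, max=6
  Midwest: min=8, max=8
  North: min=5, max=9
  Northeast: min=7, max=7
  South: min=5, max=9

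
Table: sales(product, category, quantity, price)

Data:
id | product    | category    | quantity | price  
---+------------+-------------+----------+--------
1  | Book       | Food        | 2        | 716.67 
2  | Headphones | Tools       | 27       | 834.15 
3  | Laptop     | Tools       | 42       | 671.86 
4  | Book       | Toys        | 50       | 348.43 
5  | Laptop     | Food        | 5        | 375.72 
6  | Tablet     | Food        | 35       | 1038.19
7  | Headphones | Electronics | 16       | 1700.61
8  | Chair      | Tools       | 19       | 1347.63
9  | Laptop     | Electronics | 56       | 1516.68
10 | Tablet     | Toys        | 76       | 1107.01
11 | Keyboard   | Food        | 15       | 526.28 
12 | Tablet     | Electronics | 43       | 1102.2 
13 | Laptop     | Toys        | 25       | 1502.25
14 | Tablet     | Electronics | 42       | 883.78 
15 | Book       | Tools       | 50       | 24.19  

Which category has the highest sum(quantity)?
SELECT category, SUM(quantity) as val
FROM sales
GROUP BY category
ORDER BY val DESC
LIMIT 1

Result: Electronics with sum(quantity) = 157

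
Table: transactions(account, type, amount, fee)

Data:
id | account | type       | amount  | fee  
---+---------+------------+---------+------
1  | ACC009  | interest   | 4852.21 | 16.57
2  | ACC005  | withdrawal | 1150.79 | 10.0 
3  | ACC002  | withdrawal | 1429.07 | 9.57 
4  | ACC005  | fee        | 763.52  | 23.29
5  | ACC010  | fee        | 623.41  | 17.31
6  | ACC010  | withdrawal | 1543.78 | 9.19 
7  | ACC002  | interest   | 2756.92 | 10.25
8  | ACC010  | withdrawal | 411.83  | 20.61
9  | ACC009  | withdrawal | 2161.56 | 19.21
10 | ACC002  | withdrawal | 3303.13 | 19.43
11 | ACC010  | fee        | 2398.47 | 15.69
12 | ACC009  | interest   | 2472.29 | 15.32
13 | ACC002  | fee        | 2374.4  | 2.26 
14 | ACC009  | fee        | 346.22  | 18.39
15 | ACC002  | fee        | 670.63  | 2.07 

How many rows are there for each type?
SELECT type, COUNT(*) as count
FROM transactions
GROUP BY type

Result:
  fee: 6
  interest: 3
  withdrawal: 6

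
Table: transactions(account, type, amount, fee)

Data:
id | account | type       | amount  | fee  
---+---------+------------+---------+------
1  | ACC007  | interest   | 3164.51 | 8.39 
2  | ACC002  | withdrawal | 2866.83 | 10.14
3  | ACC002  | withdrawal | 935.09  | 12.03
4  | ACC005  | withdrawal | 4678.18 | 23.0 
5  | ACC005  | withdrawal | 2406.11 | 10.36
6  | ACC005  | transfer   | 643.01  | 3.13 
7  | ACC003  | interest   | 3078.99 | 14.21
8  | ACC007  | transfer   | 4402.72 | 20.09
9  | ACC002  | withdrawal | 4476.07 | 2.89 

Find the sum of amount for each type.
SELECT type, SUM(amount) as result
FROM transactions
GROUP BY type

Result:
  interest: 6243.50
  transfer: 5045.73
  withdrawal: 15362.28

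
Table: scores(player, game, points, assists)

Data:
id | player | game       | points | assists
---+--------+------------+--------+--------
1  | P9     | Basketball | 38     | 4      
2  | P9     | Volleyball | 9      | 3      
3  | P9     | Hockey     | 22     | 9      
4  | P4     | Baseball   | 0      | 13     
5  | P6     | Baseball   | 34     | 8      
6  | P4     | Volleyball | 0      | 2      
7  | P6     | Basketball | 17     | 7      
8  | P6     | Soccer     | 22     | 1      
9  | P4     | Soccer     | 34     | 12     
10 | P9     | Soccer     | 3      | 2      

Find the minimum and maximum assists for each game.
SELECT game, MIN(assists), MAX(assists)
FROM scores
GROUP BY game

Result:
  Baseball: min=8, max=13
  Basketball: min=4, max=7
  Hockey: min=9, max=9
  Soccer: min=1, max=12
  Volleyball: min=2, max=3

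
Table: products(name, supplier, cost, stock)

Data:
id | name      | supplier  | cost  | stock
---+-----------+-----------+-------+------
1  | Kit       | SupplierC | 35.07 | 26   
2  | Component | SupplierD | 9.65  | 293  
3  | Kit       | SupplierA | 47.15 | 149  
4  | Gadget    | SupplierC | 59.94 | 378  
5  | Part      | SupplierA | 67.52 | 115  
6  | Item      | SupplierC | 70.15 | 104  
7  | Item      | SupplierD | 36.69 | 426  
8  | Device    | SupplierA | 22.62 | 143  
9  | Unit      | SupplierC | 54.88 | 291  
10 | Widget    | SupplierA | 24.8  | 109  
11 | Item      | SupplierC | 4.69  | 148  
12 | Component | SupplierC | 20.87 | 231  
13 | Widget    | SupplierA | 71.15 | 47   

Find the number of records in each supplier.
SELECT supplier, COUNT(*) as count
FROM products
GROUP BY supplier

Result:
  SupplierA: 5
  SupplierC: 6
  SupplierD: 2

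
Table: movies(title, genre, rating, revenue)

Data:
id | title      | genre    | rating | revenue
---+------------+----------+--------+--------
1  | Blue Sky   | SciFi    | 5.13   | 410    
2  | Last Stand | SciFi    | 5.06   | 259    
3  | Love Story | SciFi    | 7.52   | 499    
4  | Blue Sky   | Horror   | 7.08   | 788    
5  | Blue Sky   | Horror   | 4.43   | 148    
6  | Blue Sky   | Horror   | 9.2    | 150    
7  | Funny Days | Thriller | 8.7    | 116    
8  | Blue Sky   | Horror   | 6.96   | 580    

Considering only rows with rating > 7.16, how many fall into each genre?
SELECT genre, COUNT(*)
FROM movies
WHERE rating > 7.16
GROUP BY genre

Note: WHERE filters rows before grouping.

Result:
  Horror: 1
  SciFi: 1
  Thriller: 1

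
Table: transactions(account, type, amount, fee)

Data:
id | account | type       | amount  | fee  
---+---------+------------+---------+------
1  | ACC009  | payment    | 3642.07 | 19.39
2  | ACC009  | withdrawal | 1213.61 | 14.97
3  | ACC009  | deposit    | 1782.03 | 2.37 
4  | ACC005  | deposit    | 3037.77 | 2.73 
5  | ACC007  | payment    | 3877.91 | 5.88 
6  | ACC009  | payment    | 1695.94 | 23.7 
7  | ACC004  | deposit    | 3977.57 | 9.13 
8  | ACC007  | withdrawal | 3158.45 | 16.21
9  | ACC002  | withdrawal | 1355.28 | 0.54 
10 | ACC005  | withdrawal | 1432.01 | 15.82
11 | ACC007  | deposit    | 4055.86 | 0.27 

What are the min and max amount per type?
SELECT type, MIN(amount), MAX(amount)
FROM transactions
GROUP BY type

Result:
  deposit: min=1782.03, max=4055.86
  payment: min=1695.94, max=3877.91
  withdrawal: min=1213.61, max=3158.45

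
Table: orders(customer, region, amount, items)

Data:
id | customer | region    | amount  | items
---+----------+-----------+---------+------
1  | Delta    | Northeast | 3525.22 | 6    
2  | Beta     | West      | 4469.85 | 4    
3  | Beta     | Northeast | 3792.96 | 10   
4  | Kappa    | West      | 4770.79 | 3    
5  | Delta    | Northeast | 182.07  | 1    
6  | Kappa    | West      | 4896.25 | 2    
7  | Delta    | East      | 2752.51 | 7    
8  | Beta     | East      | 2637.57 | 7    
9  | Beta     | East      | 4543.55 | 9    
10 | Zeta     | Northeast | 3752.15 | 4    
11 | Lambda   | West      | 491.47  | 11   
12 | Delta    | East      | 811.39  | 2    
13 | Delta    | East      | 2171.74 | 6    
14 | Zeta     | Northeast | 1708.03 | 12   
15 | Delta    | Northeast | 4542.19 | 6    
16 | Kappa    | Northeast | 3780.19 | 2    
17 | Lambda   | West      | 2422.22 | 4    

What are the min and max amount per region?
SELECT region, MIN(amount), MAX(amount)
FROM orders
GROUP BY region

Result:
  East: min=811.39, max=4543.55
  Northeast: min=182.07, max=4542.19
  West: min=491.47, max=4896.25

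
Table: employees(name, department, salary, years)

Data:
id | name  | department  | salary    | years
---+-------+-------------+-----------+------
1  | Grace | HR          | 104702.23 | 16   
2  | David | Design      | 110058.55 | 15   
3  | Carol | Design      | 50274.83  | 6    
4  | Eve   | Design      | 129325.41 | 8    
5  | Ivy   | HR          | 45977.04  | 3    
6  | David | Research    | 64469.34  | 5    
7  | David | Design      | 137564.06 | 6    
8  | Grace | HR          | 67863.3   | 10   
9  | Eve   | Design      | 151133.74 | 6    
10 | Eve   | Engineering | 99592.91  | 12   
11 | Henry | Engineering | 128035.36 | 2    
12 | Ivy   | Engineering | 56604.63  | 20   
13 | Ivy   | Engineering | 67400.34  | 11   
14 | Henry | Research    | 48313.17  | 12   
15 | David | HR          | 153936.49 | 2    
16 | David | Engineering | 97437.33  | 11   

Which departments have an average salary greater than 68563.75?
SELECT department, AVG(salary)
FROM employees
GROUP BY department
HAVING AVG(salary) > 68563.75

Result:
  Design: avg=115671.32
  Engineering: avg=89814.11
  HR: avg=93119.77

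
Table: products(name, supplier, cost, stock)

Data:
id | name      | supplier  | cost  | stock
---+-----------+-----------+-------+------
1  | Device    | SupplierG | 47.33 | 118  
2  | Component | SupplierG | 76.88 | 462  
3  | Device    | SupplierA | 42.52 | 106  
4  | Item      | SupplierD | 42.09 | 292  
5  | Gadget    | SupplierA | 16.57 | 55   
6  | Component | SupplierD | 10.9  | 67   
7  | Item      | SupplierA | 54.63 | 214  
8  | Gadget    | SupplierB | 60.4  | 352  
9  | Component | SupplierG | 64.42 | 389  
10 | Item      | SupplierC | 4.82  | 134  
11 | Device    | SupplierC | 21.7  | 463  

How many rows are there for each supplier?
SELECT supplier, COUNT(*) as count
FROM products
GROUP BY supplier

Result:
  SupplierA: 3
  SupplierB: 1
  SupplierC: 2
  SupplierD: 2
  SupplierG: 3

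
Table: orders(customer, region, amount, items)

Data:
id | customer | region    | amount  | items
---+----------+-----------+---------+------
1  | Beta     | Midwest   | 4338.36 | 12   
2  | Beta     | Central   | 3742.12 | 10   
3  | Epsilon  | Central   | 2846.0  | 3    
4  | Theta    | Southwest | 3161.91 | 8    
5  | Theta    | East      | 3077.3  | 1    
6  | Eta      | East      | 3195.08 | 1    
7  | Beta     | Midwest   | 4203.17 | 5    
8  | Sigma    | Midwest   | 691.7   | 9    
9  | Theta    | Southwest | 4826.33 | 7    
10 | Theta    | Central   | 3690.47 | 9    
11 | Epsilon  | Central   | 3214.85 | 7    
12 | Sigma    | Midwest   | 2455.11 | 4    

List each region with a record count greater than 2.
SELECT region, COUNT(*) as cnt
FROM orders
GROUP BY region
HAVING COUNT(*) > 2

Result:
  Central: 4
  Midwest: 4

Note: HAVING filters groups after aggregation, WHERE filters rows before.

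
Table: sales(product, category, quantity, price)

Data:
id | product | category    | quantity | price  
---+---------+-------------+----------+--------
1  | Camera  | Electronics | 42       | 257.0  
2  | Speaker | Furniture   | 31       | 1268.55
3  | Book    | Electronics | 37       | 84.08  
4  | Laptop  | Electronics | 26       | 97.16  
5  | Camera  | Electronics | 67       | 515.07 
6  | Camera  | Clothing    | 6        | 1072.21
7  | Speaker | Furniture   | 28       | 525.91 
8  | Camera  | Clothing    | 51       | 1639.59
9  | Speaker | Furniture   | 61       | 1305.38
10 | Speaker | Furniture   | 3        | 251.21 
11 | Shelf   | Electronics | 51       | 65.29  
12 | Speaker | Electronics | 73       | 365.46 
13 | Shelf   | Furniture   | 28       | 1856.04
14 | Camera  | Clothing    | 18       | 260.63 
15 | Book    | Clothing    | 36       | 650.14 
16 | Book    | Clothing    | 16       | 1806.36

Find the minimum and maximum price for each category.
SELECT category, MIN(price), MAX(price)
FROM sales
GROUP BY category

Result:
  Clothing: min=260.63, max=1806.36
  Electronics: min=65.29, max=515.07
  Furniture: min=251.21, max=1856.04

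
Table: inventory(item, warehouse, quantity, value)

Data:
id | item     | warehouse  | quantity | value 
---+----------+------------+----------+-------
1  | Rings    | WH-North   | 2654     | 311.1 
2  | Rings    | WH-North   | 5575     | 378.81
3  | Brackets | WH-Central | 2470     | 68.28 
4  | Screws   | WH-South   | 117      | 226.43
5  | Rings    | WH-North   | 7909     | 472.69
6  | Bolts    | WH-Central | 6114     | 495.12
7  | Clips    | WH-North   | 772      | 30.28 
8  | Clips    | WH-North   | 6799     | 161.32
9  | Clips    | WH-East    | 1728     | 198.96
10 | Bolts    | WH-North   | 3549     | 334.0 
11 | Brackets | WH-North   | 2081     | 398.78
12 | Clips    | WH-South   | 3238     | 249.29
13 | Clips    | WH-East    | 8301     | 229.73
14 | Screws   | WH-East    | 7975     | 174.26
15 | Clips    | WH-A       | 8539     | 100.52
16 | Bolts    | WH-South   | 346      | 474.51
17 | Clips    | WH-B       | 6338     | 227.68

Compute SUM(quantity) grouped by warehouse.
SELECT warehouse, SUM(quantity) as result
FROM inventory
GROUP BY warehouse

Result:
  WH-A: 8539
  WH-B: 6338
  WH-Central: 8584
  WH-East: 18004
  WH-North: 29339
  WH-South: 3701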